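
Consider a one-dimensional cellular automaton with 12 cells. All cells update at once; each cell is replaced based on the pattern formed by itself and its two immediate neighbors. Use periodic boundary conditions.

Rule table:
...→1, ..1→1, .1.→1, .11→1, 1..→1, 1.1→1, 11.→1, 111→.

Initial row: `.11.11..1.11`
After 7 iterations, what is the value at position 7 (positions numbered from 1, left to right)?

iteration 1: 111111111111
iteration 2: ............
iteration 3: 111111111111  (repeats iteration 1; period 2)
iteration 7: 111111111111
position 7 holds 1

1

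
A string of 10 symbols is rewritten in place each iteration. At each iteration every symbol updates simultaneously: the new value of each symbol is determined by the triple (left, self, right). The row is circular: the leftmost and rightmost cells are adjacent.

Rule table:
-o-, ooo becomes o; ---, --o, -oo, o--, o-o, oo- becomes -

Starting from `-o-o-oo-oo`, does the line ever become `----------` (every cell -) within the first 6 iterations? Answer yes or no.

-o-o------
-o-o------  (fixed point — unchanged through iteration 6)
iteration 6 is -o-o------, still not uniform -

no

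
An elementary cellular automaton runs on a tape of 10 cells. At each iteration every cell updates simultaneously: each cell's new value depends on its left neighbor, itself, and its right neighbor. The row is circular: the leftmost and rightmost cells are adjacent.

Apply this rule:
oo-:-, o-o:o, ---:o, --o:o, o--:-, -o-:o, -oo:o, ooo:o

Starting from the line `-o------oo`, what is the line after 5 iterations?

iteration 1: oo-oooooo-
iteration 2: o-oooooo-o
iteration 3: -oooooo-oo
iteration 4: oooooo-oo-
iteration 5: ooooo-oo-o

ooooo-oo-o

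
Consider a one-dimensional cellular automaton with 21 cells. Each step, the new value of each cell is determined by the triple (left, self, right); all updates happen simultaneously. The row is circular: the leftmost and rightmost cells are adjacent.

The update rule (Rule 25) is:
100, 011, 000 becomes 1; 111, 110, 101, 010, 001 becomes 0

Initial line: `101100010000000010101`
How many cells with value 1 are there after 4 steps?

10

001011001111111000001
100010101000000111100
011000000111110100010
010111110100000011001
count of 1: 10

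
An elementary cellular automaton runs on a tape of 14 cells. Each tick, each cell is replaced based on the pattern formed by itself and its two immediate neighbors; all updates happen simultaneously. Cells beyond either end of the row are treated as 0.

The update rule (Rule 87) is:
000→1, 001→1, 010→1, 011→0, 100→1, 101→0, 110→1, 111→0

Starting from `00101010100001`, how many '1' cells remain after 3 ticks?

11101010111111
00101010000001
11101011111111
count of 1: 12

12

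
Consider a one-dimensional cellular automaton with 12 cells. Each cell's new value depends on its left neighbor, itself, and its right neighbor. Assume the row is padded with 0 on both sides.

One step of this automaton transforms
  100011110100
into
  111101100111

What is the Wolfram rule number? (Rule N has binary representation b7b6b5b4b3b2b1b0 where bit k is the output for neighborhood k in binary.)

151

position 5: 111 → 1  (bit 7 = 1)
position 7: 110 → 0  (bit 6 = 0)
position 8: 101 → 0  (bit 5 = 0)
position 1: 100 → 1  (bit 4 = 1)
position 4: 011 → 0  (bit 3 = 0)
position 0: 010 → 1  (bit 2 = 1)
position 3: 001 → 1  (bit 1 = 1)
position 2: 000 → 1  (bit 0 = 1)
bits b7..b0 = 10010111 = 151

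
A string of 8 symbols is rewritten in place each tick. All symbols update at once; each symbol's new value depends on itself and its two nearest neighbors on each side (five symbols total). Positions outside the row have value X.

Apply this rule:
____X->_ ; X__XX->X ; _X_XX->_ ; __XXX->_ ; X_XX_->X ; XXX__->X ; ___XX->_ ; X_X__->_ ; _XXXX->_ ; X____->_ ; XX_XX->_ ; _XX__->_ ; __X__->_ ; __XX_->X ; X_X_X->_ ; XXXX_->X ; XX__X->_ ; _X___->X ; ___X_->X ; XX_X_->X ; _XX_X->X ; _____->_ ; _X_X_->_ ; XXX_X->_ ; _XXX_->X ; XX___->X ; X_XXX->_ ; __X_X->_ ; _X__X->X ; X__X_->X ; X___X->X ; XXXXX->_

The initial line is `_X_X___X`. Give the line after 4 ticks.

tick 1: X___XX__
tick 2: XXX_X__X
tick 3: _X_X_XX_
tick 4: X____XX_

X____XX_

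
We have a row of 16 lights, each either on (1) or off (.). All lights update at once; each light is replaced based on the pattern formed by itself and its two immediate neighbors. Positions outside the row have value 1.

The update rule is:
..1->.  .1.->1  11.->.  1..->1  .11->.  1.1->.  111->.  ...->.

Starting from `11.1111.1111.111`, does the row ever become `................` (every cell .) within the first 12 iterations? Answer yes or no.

yes

................
all cells are . at iteration 1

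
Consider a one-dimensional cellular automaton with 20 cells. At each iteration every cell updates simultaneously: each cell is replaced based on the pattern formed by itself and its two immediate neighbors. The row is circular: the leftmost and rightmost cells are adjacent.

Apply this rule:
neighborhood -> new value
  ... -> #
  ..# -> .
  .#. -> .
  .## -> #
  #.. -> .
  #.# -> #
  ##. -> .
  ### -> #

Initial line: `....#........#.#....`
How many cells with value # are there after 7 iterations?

10

###...######..#..###
##..#.#####......###
#....#####..####.###
..##.####...###.####
..#.####..#.##.####.
#..####....##.####..
...###..##.#.####...
count of #: 10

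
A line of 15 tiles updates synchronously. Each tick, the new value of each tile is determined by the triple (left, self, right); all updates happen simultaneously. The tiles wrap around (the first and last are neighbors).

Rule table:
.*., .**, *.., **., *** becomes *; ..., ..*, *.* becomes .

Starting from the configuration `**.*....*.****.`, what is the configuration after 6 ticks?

**.**...*.****.
**.***..*.****.
**.****.*.****.
**.****.*.****.  (fixed point — unchanged through tick 6)

**.****.*.****.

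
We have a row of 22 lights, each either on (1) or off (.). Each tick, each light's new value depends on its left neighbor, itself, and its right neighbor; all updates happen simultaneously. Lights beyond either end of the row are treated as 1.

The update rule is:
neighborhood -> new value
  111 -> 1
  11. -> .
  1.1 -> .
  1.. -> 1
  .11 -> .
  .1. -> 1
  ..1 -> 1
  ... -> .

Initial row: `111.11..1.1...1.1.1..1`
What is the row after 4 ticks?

11.11....1....1.111111

tick 1: 11....111.11.11.1.111.
tick 2: 1.1..1.1........1..1..
tick 3: ..1111.11......1111111
tick 4: 11.11....1....1.111111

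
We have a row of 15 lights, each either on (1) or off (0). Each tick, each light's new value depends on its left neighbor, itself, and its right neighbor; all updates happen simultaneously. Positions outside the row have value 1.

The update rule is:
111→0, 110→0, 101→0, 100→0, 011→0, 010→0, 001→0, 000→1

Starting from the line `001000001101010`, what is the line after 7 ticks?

000011100000000

000011100000000
011000001111110
000011100000000  (repeats tick 1; period 2)
tick 7: 000011100000000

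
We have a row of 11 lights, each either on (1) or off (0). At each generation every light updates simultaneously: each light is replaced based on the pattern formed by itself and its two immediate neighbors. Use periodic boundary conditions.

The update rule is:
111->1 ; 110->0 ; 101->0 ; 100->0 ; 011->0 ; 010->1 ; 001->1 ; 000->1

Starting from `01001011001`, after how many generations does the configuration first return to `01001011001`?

01011000011
01000011100
11011101001
10001001010
10111011010
10010000010
10110111110
10000011100
10111101001
00011001010
11100011010
01001100010
11010001110
00010110100
11110000101
11100111100
01001011001

17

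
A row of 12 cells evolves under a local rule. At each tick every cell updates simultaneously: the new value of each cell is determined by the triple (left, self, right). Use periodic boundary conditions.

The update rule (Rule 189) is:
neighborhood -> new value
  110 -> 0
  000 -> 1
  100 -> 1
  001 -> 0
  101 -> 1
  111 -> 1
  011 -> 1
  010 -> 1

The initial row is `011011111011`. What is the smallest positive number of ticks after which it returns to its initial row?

12

tick 1: 110111110110
tick 2: 101111101101
tick 3: 011111011011
tick 4: 111110110110
tick 5: 111101101101
tick 6: 111011011011
tick 7: 110110110111
tick 8: 101101101111
tick 9: 011011011111
tick 10: 110110111110
tick 11: 101101111101
tick 12: 011011111011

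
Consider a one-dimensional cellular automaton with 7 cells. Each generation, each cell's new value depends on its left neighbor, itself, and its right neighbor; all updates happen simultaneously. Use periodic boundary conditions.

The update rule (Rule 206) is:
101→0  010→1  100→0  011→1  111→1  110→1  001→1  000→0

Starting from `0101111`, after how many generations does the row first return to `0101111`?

1

0101111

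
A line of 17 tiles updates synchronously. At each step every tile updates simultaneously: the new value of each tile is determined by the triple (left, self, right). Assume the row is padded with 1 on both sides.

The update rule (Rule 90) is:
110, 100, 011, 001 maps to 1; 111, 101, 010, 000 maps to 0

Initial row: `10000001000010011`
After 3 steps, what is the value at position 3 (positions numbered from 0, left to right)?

1

11000010100101110
01100100011001010
01111010111110000
position 3 holds 1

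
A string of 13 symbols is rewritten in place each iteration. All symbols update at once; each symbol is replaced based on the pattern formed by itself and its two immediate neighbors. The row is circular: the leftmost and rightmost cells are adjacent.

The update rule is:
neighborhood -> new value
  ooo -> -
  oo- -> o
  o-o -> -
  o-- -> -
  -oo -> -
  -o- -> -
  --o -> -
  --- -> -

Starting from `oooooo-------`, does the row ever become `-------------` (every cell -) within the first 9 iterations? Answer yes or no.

yes

iteration 1: -----o-------
iteration 2: -------------
all cells are - at iteration 2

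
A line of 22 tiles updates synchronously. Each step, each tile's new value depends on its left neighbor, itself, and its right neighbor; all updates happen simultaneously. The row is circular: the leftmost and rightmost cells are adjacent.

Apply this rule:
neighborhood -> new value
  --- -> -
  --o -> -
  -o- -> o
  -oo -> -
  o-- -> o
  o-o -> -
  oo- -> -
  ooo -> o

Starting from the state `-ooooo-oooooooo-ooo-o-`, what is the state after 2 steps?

o--o-o---oooo-o--oo---

--ooo---oooooo---o--oo
o--o-o---oooo-o--oo---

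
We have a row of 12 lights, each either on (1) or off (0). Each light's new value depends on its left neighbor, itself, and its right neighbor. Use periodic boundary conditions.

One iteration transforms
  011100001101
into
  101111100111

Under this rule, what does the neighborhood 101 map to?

At position 0 the neighborhood is 101; the next row has 1 there.

1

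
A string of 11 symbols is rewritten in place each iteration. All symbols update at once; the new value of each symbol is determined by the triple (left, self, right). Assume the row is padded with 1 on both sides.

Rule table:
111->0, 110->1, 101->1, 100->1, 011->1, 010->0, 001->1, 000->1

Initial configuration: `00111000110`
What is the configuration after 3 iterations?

iteration 1: 11101111111
iteration 2: 00111000000
iteration 3: 11101111111

11101111111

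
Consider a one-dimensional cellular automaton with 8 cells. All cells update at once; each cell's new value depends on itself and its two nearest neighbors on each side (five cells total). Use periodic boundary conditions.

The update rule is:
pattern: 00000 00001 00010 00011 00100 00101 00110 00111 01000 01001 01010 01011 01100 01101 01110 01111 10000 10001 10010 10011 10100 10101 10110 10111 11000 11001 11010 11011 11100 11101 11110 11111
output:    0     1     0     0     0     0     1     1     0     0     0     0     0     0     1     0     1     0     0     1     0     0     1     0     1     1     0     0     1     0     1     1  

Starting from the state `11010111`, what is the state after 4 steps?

10000001
01100101
01010000
00000101

00000101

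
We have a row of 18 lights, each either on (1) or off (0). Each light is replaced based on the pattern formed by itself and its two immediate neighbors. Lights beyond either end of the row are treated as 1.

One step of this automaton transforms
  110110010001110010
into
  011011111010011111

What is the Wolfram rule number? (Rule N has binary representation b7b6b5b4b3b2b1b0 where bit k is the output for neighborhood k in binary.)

118

position 0: 111 → 0  (bit 7 = 0)
position 1: 110 → 1  (bit 6 = 1)
position 2: 101 → 1  (bit 5 = 1)
position 5: 100 → 1  (bit 4 = 1)
position 3: 011 → 0  (bit 3 = 0)
position 7: 010 → 1  (bit 2 = 1)
position 6: 001 → 1  (bit 1 = 1)
position 9: 000 → 0  (bit 0 = 0)
bits b7..b0 = 01110110 = 118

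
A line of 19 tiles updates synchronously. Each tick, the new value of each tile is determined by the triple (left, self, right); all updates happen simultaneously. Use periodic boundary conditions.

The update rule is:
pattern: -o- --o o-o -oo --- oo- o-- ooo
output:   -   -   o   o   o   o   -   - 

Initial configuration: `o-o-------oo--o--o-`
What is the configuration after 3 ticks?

--o---o-o--ooo--o--

tick 1: -o--ooooo-oo------o
tick 2: o---o---oooo-oooo--
tick 3: --o---o-o--ooo--o--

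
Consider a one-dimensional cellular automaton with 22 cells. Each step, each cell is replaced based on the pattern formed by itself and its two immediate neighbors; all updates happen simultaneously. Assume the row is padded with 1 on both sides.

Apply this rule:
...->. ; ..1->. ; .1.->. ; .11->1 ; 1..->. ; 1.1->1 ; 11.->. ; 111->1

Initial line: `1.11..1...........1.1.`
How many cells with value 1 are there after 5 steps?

2

step 1: .11................1.1
step 2: 11..................11
step 3: 1...................11
step 4: ....................11
step 5: ....................11
count of 1: 2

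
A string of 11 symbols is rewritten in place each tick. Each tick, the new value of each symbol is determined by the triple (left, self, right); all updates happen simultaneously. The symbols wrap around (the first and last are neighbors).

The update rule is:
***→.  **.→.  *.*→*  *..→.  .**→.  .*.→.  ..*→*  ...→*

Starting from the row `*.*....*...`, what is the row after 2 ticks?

*..*....*..

.*..***..**
*..*....*..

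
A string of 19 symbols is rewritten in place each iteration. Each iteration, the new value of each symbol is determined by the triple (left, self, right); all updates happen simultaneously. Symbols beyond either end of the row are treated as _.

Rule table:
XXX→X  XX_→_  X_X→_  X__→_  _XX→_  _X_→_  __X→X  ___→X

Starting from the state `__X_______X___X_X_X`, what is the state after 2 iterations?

XX__XXXXXX__XX_____
___X_XXXX__X___XXXX

___X_XXXX__X___XXXX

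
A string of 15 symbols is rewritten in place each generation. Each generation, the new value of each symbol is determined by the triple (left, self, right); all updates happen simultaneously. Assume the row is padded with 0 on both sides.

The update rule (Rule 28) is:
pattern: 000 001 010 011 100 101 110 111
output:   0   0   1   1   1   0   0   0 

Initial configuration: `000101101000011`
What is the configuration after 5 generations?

generation 1: 000101001100010
generation 2: 000101101010011
generation 3: 000101001011010
generation 4: 000101101010011  (repeats generation 2; period 2)
generation 5: 000101001011010

000101001011010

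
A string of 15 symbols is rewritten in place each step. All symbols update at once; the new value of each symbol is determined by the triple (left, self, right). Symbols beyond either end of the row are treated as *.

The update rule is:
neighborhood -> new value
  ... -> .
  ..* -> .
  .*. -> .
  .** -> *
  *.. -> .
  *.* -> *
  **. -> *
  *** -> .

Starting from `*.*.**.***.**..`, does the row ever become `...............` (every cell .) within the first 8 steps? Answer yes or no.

**.*****.****..
.***...***..*..
**.*...*.*.....
.**.....*......
***............
..*............
...............
all cells are . at step 7

yes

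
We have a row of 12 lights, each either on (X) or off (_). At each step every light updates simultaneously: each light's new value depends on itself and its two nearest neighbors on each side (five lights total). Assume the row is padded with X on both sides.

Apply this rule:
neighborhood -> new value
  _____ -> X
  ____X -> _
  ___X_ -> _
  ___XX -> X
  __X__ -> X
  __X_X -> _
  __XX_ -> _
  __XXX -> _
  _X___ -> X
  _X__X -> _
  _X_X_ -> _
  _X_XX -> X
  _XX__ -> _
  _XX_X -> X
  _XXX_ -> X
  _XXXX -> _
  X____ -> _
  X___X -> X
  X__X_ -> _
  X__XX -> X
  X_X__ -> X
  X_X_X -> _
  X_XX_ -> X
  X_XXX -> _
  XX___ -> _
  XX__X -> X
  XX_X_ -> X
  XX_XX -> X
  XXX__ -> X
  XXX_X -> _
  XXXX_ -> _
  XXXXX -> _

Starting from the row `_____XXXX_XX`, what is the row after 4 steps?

__X_X____X__
X___XX___X_X
X_XX___X__X_
_XX__X_X___X

_XX__X_X___X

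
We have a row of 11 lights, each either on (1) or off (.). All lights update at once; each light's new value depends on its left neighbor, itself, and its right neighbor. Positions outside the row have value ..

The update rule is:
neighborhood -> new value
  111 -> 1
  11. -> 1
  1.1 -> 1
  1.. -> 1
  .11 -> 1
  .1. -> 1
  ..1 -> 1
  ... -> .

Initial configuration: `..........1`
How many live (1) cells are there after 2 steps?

.........11
........111
count of 1: 3

3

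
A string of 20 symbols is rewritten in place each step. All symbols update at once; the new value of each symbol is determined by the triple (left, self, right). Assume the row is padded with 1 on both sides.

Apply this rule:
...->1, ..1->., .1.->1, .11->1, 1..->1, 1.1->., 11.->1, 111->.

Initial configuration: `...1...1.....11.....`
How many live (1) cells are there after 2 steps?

7

11.111.11111.111111.
.1.1.1.1...1.1....1.
count of 1: 7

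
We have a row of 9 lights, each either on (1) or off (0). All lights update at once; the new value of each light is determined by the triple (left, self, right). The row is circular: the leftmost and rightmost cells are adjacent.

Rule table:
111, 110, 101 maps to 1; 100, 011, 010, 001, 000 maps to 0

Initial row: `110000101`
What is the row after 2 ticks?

010000001

tick 1: 110000010
tick 2: 010000001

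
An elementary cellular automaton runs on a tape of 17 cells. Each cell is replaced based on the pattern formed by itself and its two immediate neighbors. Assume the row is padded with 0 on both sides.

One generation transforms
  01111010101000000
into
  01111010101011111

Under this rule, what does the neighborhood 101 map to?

At position 5 the neighborhood is 101; the next row has 0 there.

0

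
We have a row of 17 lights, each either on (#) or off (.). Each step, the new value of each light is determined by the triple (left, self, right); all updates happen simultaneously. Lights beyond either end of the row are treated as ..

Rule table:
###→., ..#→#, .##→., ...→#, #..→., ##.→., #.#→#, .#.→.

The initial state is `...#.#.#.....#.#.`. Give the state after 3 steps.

###.#.#..####.#..
...#.#..#....#..#
###.#..#..###..#.

###.#..#..###..#.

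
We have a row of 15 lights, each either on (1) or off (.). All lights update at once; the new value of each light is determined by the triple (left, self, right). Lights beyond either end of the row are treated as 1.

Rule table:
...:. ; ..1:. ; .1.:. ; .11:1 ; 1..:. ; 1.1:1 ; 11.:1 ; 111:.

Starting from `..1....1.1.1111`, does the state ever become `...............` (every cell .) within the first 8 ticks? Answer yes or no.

yes

tick 1: ........1.11...
tick 2: .........111...
tick 3: .........1.1...
tick 4: ..........1....
tick 5: ...............
all cells are . at tick 5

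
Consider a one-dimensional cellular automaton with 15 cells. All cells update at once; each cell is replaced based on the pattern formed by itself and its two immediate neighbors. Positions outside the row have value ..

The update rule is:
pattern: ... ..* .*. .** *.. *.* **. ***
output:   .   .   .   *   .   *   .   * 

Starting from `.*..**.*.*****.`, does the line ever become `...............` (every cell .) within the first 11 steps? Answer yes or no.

step 1: ....*.*.*****..
step 2: .....*.*****...
step 3: ......*****....
step 4: ......****.....
step 5: ......***......
step 6: ......**.......
step 7: ......*........
step 8: ...............
all cells are . at step 8

yes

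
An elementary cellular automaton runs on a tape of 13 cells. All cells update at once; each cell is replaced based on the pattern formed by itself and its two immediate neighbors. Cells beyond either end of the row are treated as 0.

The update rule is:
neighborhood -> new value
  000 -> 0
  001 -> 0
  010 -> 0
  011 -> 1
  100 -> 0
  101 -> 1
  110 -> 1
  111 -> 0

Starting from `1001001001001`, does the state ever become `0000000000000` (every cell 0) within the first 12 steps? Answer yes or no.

yes

0000000000000
all cells are 0 at step 1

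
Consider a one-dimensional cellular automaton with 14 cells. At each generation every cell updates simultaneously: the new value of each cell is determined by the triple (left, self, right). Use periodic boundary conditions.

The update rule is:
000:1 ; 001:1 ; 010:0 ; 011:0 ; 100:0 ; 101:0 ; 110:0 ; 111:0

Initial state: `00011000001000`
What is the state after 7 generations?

01111100011110

11100011110011
00001100000100
11110001111001
00000110000010
11111000111100
00000011000001
01111100011110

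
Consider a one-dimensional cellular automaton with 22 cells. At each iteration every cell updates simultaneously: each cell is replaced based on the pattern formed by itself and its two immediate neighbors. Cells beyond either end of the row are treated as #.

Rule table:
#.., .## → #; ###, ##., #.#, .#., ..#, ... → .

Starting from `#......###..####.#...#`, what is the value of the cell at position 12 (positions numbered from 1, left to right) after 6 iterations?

iteration 1: .#.....#..#.#.....#..#
iteration 2: ..#.....#....#.....#.#
iteration 3: #..#.....#....#......#
iteration 4: .#..#.....#....#.....#
iteration 5: ..#..#.....#....#....#
iteration 6: #..#..#.....#....#...#
position 12 holds .

.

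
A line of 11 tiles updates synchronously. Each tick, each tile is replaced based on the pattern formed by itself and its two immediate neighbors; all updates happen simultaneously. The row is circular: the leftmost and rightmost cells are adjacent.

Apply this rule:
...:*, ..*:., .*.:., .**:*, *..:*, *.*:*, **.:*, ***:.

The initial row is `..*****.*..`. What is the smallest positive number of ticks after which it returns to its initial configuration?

tick 1: *.*...**.**
tick 2: **.**.****.
tick 3: *******..**
tick 4: ......**.*.
tick 5: *****.***.*
tick 6: ....***.***
tick 7: ***.*.***.*
tick 8: ..**.**.***
tick 9: *.*******.*
tick 10: ***.....***
tick 11: ..*****.*..

11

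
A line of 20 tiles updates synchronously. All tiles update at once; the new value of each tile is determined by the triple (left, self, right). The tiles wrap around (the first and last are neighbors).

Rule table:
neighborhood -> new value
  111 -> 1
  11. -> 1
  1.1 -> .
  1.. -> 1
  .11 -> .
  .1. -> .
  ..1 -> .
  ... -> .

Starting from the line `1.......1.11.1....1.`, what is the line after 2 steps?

..1.........1..1....

.1.........1..1.....
..1.........1..1....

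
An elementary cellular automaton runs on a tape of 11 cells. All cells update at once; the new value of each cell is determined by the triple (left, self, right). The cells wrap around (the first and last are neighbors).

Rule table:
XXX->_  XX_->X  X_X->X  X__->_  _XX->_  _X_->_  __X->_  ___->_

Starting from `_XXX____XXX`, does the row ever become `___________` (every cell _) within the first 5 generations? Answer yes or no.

yes

generation 1: X__X______X
generation 2: X__________
generation 3: ___________
all cells are _ at generation 3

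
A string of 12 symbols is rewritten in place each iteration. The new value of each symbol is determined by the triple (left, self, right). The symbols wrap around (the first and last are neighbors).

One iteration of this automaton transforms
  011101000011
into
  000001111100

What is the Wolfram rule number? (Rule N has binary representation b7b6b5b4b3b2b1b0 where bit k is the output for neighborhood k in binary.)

23

position 2: 111 → 0  (bit 7 = 0)
position 3: 110 → 0  (bit 6 = 0)
position 0: 101 → 0  (bit 5 = 0)
position 6: 100 → 1  (bit 4 = 1)
position 1: 011 → 0  (bit 3 = 0)
position 5: 010 → 1  (bit 2 = 1)
position 9: 001 → 1  (bit 1 = 1)
position 7: 000 → 1  (bit 0 = 1)
bits b7..b0 = 00010111 = 23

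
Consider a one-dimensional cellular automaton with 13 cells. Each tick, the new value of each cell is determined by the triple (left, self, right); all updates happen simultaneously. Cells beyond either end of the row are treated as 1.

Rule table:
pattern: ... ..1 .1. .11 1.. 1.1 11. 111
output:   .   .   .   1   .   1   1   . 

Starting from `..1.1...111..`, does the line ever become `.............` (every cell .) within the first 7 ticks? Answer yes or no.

yes

...1....1.1..
.........1...
.............
all cells are . at tick 3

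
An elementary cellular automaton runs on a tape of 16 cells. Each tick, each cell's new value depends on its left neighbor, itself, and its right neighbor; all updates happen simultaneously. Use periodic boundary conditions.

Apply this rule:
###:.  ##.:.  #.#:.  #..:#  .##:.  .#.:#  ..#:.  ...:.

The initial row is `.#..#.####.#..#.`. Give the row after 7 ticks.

.##.#......##.##
....##..........
......#.........
......##........
........#.......
........##......
..........#.....

..........#.....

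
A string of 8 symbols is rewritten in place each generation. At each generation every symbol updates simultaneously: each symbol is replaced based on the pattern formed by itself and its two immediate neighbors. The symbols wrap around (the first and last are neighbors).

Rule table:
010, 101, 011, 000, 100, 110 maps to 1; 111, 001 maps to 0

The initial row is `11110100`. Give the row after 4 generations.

10011110
11010011
01111010
01001111

01001111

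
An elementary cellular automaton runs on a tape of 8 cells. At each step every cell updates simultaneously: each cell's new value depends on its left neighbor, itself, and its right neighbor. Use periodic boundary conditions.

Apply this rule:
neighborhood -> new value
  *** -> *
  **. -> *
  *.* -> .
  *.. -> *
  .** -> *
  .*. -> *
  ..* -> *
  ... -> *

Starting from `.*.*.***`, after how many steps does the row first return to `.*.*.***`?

.*.*.***

1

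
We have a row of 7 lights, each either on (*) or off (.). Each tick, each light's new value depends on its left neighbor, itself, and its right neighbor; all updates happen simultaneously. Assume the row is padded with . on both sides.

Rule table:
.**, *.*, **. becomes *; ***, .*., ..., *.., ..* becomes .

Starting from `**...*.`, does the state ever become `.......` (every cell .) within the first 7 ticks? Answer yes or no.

**.....
**.....  (fixed point — unchanged through tick 7)
tick 7 is **....., still not uniform .

no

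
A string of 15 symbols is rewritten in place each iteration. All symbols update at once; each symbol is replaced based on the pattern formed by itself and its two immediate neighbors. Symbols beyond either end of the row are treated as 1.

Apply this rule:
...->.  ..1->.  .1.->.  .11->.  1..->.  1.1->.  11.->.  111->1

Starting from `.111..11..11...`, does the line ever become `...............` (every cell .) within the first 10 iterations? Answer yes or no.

yes

..1............
...............
all cells are . at iteration 2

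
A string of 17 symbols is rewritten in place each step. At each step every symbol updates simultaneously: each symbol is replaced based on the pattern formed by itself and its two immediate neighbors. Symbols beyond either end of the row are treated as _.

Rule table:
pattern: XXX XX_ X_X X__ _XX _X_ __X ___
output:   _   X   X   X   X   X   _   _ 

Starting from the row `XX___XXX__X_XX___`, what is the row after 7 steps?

X_XX_XXXXXX_XX__X

XXX__X_XX_XXXXX__
X_XX_XXXXXX___XX_
XXXXXX____XX__XXX
X____XX___XXX_X_X
XX___XXX__X_XXXXX
XXX__X_XX_XXX___X
X_XX_XXXXXX_XX__X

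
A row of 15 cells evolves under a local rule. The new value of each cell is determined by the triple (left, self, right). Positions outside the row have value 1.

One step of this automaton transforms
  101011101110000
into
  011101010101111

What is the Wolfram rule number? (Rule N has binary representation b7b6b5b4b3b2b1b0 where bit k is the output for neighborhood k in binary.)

position 5: 111 → 1  (bit 7 = 1)
position 0: 110 → 0  (bit 6 = 0)
position 1: 101 → 1  (bit 5 = 1)
position 11: 100 → 1  (bit 4 = 1)
position 4: 011 → 0  (bit 3 = 0)
position 2: 010 → 1  (bit 2 = 1)
position 14: 001 → 1  (bit 1 = 1)
position 12: 000 → 1  (bit 0 = 1)
bits b7..b0 = 10110111 = 183

183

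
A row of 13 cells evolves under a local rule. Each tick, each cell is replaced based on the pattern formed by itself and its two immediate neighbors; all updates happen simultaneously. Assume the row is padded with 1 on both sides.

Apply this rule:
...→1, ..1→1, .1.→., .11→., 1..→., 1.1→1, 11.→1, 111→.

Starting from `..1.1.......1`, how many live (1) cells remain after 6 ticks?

.1.1..111111.
1.1..1.....11
11..1..1111..
.1.1..1...1.1
1.1..1..11.1.
11..1..1.11.1
count of 1: 7

7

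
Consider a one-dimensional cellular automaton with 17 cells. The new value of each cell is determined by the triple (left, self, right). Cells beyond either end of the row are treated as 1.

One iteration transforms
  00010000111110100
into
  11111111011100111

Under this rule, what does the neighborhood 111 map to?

1

At position 9 the neighborhood is 111; the next row has 1 there.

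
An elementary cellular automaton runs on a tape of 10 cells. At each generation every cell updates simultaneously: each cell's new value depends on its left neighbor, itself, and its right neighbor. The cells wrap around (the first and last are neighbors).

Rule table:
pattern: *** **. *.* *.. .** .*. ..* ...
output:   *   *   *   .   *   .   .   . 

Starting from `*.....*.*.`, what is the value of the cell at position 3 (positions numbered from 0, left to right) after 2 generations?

.

.......*.*
........*.
position 3 holds .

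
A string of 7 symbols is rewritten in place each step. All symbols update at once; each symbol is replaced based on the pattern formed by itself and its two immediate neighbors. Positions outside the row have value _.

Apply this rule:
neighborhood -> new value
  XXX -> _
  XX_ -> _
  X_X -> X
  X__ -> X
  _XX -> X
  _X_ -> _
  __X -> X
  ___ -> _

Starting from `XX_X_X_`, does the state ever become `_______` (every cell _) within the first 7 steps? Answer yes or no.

no

X_X_X_X
_X_X_X_
X_X_X_X  (repeats step 1; period 2)
step 7: X_X_X_X
step 7 is X_X_X_X, still not uniform _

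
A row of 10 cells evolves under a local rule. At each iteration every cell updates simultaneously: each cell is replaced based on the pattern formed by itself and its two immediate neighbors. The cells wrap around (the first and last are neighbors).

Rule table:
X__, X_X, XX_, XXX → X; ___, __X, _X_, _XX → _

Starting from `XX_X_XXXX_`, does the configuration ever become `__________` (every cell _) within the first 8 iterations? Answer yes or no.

no

iteration 1: _XX_X_XXXX
iteration 2: X_XX_X_XXX
iteration 3: XX_XX_X_XX
iteration 4: XXX_XX_X_X
iteration 5: XXXX_XX_X_
iteration 6: _XXXX_XX_X
iteration 7: X_XXXX_XX_
iteration 8: _X_XXXX_XX
iteration 8 is _X_XXXX_XX, still not uniform _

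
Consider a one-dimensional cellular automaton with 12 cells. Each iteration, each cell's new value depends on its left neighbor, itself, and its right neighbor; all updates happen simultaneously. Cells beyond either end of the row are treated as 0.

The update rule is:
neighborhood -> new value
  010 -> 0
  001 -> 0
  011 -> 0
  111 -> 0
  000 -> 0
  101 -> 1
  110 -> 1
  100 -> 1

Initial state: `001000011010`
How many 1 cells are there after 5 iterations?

iteration 1: 000100001101
iteration 2: 000010000110
iteration 3: 000001000011
iteration 4: 000000100001
iteration 5: 000000010000
count of 1: 1

1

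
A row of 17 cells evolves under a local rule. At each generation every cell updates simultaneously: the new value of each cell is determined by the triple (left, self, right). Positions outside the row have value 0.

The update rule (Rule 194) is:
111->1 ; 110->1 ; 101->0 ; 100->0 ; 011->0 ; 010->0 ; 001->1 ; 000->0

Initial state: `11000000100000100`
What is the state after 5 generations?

01000001000001000
10000010000010000
00000100000100000
00001000001000000
00010000010000000

00010000010000000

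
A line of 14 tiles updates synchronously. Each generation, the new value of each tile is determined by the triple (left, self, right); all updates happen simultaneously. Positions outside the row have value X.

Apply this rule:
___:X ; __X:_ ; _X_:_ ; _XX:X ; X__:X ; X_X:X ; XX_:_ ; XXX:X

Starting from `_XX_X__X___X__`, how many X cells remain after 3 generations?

XX_X_X__XX__X_
X_X_X_X_X_X__X
_X_X_X_X_X_X_X
count of X: 7

7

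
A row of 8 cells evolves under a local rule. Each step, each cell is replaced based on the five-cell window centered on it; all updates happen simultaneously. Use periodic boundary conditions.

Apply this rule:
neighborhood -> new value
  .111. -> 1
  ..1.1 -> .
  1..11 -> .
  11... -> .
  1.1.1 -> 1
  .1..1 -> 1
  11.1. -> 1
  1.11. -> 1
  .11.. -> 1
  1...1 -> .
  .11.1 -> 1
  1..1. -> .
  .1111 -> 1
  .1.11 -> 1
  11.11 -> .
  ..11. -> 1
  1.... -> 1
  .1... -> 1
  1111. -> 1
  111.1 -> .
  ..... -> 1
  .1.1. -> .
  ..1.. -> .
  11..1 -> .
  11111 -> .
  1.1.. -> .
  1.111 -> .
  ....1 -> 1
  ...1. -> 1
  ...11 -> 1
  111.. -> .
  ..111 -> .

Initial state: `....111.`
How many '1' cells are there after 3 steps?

1111.1..
.11.1.1.
.1111..1
count of 1: 5

5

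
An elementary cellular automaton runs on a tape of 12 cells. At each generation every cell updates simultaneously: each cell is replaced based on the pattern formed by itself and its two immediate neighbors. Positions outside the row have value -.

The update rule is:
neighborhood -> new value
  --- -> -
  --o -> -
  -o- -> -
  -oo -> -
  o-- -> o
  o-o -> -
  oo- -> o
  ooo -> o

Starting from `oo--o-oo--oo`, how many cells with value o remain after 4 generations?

generation 1: -oo----oo--o
generation 2: --oo----oo--
generation 3: ---oo----oo-
generation 4: ----oo----oo
count of o: 4

4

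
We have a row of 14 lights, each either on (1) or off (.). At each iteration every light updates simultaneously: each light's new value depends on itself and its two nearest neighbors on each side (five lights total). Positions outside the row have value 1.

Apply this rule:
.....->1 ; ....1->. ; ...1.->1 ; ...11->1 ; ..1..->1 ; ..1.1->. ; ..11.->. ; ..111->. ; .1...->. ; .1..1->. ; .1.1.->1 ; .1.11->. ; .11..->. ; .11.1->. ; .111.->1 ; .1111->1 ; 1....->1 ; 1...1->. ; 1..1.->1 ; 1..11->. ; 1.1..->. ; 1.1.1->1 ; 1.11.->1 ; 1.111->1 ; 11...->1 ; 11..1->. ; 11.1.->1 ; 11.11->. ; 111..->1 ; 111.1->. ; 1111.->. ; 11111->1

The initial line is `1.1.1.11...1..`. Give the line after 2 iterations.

.1111.1.1.11..
.11..1111.1...

.11..1111.1...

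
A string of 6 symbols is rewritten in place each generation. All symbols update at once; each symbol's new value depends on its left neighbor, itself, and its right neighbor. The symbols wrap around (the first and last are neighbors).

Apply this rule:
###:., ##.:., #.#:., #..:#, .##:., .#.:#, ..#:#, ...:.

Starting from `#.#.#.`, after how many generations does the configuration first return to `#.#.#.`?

#.#.#.

1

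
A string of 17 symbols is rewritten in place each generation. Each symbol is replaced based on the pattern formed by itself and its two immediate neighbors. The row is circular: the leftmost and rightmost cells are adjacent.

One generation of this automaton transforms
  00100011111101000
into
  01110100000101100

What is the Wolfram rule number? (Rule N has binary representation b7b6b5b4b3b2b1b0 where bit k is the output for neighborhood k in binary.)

86

position 7: 111 → 0  (bit 7 = 0)
position 11: 110 → 1  (bit 6 = 1)
position 12: 101 → 0  (bit 5 = 0)
position 3: 100 → 1  (bit 4 = 1)
position 6: 011 → 0  (bit 3 = 0)
position 2: 010 → 1  (bit 2 = 1)
position 1: 001 → 1  (bit 1 = 1)
position 0: 000 → 0  (bit 0 = 0)
bits b7..b0 = 01010110 = 86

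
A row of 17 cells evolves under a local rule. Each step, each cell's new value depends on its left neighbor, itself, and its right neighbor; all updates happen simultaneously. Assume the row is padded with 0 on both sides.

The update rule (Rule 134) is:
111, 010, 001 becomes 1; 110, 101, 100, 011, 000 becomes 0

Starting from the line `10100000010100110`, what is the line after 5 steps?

step 1: 10100000110101000
step 2: 10100001000101000
step 3: 10100011001101000
step 4: 10100100010001000
step 5: 10101100110011000

10101100110011000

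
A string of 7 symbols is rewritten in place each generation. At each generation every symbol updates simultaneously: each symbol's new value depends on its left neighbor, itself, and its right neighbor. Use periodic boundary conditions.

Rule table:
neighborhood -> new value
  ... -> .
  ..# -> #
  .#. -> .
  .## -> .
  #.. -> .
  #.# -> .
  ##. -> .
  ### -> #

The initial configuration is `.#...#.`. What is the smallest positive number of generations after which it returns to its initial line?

generation 1: #...#..
generation 2: ...#..#
generation 3: ..#..#.
generation 4: .#..#..
generation 5: #..#...
generation 6: ..#...#
generation 7: .#...#.

7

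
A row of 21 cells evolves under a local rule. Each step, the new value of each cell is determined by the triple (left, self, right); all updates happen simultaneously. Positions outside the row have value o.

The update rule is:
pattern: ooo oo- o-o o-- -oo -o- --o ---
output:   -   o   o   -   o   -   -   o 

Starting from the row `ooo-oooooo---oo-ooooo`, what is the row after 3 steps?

step 1: --ooo----o-o-oooo----
step 2: --o-o-oo--o-oo--o-oo-
step 3: ---o-ooo---ooo---oooo

---o-ooo---ooo---oooo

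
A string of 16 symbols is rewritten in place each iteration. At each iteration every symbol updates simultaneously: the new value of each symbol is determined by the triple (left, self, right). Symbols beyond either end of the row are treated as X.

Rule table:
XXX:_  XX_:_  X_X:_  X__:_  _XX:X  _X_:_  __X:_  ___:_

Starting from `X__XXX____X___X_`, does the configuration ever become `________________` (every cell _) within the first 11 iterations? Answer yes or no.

yes

iteration 1: ___X____________
iteration 2: ________________
all cells are _ at iteration 2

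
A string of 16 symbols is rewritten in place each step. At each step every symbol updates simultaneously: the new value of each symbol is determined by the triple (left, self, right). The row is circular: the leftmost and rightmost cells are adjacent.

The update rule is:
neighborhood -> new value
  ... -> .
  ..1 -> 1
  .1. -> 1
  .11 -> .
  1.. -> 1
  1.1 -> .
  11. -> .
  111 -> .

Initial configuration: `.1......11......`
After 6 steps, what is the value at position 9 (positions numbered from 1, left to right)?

111....1..1.....
...1..111111...1
1.1111......1.11
......1....11...
.....111..1..1..
....1...1111111.
position 9 holds 1

1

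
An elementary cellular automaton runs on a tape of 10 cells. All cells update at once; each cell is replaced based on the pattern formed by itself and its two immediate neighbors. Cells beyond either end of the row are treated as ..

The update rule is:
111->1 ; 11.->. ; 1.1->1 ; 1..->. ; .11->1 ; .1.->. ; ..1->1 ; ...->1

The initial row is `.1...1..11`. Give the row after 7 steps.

1..11..11.
..11..11..
111..11..1
11..11..1.
1..11..1..
..11..1..1
111..1..1.

111..1..1.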